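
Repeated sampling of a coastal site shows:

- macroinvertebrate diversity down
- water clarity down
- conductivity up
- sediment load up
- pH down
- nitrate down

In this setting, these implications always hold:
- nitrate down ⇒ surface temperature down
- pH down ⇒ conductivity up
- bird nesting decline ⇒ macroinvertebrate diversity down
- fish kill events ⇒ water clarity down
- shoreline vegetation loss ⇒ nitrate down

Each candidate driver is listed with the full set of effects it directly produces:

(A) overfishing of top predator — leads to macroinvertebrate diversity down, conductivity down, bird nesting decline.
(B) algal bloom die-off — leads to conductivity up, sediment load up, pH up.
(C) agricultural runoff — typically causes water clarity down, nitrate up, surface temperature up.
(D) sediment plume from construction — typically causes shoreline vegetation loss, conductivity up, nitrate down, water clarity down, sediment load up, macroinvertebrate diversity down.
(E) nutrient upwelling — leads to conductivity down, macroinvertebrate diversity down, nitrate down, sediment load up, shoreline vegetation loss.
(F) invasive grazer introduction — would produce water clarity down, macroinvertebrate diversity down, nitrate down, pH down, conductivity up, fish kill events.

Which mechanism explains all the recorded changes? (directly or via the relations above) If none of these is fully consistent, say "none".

none

Checking each candidate against the observations:
(A) overfishing of top predator — fails on water clarity down, conductivity up, sediment load up, pH down, nitrate down (predicts conductivity down, not conductivity up)
(B) algal bloom die-off — fails on macroinvertebrate diversity down, water clarity down, pH down, nitrate down (predicts pH up, not pH down)
(C) agricultural runoff — fails on macroinvertebrate diversity down, conductivity up, sediment load up, pH down, nitrate down (predicts nitrate up, not nitrate down)
(D) sediment plume from construction — macroinvertebrate diversity down match; water clarity down match; conductivity up match; sediment load up match; pH down miss; nitrate down match
(E) nutrient upwelling — macroinvertebrate diversity down match; water clarity down miss; conductivity up miss; sediment load up match; pH down miss; nitrate down match
(F) invasive grazer introduction — does not account for sediment load up
None of the listed candidates fits everything.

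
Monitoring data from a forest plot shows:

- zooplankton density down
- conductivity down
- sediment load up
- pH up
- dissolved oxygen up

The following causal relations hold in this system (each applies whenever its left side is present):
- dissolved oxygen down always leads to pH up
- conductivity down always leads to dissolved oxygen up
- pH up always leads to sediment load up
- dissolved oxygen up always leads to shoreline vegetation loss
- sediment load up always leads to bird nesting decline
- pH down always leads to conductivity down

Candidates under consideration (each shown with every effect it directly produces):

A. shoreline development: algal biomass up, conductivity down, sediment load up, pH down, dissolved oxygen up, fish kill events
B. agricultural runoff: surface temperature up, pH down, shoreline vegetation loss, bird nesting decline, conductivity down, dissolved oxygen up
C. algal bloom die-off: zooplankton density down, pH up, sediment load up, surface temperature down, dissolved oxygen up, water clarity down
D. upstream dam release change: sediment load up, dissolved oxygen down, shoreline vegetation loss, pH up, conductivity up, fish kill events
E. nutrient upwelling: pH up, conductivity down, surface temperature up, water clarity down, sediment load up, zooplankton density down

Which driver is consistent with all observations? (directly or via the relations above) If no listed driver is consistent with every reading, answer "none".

E

For each candidate, compare predicted effects to what was observed:
(A) shoreline development — fails on zooplankton density down, pH up (predicts pH down, not pH up)
(B) agricultural runoff — fails on zooplankton density down, sediment load up, pH up (predicts pH down, not pH up)
(C) algal bloom die-off — does not account for conductivity down
(D) upstream dam release change — zooplankton density down -; conductivity down -; sediment load up +; pH up +; dissolved oxygen up -
(E) nutrient upwelling — accounts for every observation (dissolved oxygen up through conductivity down → dissolved oxygen up)
(E) alone accounts for all the evidence.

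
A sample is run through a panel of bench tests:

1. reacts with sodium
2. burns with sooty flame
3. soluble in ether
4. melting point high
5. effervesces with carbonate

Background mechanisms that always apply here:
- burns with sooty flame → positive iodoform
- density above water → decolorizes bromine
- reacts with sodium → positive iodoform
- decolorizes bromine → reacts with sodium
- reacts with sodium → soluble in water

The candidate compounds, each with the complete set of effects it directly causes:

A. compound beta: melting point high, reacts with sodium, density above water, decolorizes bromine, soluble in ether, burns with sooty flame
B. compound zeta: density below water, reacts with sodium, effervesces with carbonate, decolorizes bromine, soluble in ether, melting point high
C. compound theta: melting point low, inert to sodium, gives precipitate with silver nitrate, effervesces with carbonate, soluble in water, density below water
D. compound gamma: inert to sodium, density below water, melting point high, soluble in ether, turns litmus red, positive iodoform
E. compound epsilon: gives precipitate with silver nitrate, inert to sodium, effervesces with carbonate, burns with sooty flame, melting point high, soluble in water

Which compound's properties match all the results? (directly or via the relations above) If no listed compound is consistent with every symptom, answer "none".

Checking each candidate against the observations:
(A) compound beta — reacts with sodium ✓; burns with sooty flame ✓; soluble in ether ✓; melting point high ✓; effervesces with carbonate ✗
(B) compound zeta — does not account for burns with sooty flame
(C) compound theta — reacts with sodium ✗; burns with sooty flame ✗; soluble in ether ✗; melting point high ✗; effervesces with carbonate ✓
(D) compound gamma — fails on reacts with sodium, burns with sooty flame, effervesces with carbonate (predicts inert to sodium, not reacts with sodium)
(E) compound epsilon — reacts with sodium ✗; burns with sooty flame ✓; soluble in ether ✗; melting point high ✓; effervesces with carbonate ✓
Every candidate fails on at least one observation.

none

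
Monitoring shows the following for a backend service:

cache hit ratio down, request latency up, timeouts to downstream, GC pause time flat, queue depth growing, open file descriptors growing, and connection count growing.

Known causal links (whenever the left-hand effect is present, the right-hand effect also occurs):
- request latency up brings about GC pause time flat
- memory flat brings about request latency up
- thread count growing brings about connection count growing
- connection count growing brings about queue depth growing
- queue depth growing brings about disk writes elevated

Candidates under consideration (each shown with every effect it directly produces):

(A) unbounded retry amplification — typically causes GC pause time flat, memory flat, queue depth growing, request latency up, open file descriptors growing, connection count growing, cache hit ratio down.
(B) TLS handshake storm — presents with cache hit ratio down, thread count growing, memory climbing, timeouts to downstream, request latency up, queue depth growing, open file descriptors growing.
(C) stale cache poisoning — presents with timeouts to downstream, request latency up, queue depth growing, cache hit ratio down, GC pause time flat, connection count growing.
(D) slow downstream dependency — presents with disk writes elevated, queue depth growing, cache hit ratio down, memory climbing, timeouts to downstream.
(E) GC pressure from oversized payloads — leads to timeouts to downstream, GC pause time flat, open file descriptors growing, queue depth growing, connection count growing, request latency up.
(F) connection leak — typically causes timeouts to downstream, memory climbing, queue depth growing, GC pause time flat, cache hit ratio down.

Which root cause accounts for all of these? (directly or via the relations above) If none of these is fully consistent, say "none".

B

For each candidate, compare predicted effects to what was observed:
(A) unbounded retry amplification — does not account for timeouts to downstream
(B) TLS handshake storm — cache hit ratio down +; request latency up +; timeouts to downstream +; GC pause time flat + (through request latency up → GC pause time flat); queue depth growing +; open file descriptors growing +; connection count growing + (through thread count growing → connection count growing)
(C) stale cache poisoning — does not account for open file descriptors growing
(D) slow downstream dependency — does not account for request latency up, GC pause time flat, open file descriptors growing, connection count growing
(E) GC pressure from oversized payloads — cache hit ratio down -; request latency up +; timeouts to downstream +; GC pause time flat +; queue depth growing +; open file descriptors growing +; connection count growing +
(F) connection leak — cache hit ratio down +; request latency up -; timeouts to downstream +; GC pause time flat +; queue depth growing +; open file descriptors growing -; connection count growing -
(B) is the only candidate with no mismatches.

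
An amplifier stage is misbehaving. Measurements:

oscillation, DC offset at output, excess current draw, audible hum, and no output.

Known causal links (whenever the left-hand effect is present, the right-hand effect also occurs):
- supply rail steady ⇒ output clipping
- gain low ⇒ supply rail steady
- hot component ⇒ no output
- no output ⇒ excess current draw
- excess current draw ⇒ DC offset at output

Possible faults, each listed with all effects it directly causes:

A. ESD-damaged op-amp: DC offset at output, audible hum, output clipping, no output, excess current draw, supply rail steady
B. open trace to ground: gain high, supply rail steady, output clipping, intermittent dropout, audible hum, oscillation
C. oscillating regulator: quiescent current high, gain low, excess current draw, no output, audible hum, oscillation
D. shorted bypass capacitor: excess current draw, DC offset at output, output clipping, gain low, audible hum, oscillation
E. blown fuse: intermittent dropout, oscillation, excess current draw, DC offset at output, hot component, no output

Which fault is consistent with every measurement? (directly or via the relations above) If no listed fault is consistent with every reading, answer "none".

C

For each candidate, compare predicted effects to what was observed:
(A) ESD-damaged op-amp — oscillation NO; DC offset at output yes; excess current draw yes; audible hum yes; no output yes
(B) open trace to ground — oscillation yes; DC offset at output NO; excess current draw NO; audible hum yes; no output NO
(C) oscillating regulator — accounts for every observation (DC offset at output via excess current draw → DC offset at output)
(D) shorted bypass capacitor — does not account for no output
(E) blown fuse — oscillation yes; DC offset at output yes; excess current draw yes; audible hum NO; no output yes
(C) alone accounts for all the evidence.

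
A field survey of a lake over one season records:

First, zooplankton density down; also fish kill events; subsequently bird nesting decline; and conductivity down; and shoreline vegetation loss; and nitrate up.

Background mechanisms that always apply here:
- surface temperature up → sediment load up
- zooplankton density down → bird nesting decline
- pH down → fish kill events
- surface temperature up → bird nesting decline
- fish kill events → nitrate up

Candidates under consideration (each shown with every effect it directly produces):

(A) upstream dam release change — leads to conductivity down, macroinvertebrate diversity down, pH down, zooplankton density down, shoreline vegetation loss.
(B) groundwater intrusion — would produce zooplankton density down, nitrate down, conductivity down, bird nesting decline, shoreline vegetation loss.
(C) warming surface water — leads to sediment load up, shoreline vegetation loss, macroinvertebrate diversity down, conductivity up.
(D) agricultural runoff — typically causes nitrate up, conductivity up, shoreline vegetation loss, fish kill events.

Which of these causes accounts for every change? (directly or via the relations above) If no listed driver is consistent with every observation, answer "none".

A

For each candidate, compare predicted effects to what was observed:
(A) upstream dam release change — zooplankton density down ✓; fish kill events ✓ (via pH down → fish kill events); bird nesting decline ✓ (via zooplankton density down → bird nesting decline); conductivity down ✓; shoreline vegetation loss ✓; nitrate up ✓ (via pH down → fish kill events → nitrate up)
(B) groundwater intrusion — zooplankton density down ✓; fish kill events ✗; bird nesting decline ✓; conductivity down ✓; shoreline vegetation loss ✓; nitrate up ✗
(C) warming surface water — fails on zooplankton density down, fish kill events, bird nesting decline, conductivity down, nitrate up (predicts conductivity up, not conductivity down)
(D) agricultural runoff — zooplankton density down ✗; fish kill events ✓; bird nesting decline ✗; conductivity down ✗; shoreline vegetation loss ✓; nitrate up ✓
Only (A) is consistent with every observation.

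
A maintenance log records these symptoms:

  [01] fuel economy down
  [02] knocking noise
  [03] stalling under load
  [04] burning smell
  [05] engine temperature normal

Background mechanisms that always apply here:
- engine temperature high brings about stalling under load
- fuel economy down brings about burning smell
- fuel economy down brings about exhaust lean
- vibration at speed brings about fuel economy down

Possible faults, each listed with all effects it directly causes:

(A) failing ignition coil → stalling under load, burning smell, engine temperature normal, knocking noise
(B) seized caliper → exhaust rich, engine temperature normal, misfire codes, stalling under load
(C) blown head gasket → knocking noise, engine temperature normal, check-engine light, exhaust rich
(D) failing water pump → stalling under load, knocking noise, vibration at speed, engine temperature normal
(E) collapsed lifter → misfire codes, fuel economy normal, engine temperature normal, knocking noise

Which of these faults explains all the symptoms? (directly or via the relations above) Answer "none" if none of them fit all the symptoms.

D

For each candidate, compare predicted effects to what was observed:
(A) failing ignition coil — does not account for fuel economy down
(B) seized caliper — fuel economy down miss; knocking noise miss; stalling under load match; burning smell miss; engine temperature normal match
(C) blown head gasket — fuel economy down miss; knocking noise match; stalling under load miss; burning smell miss; engine temperature normal match
(D) failing water pump — fuel economy down match (via vibration at speed → fuel economy down); knocking noise match; stalling under load match; burning smell match (via vibration at speed → fuel economy down → burning smell); engine temperature normal match
(E) collapsed lifter — fuel economy down miss; knocking noise match; stalling under load miss; burning smell miss; engine temperature normal match
(D) alone accounts for all the evidence.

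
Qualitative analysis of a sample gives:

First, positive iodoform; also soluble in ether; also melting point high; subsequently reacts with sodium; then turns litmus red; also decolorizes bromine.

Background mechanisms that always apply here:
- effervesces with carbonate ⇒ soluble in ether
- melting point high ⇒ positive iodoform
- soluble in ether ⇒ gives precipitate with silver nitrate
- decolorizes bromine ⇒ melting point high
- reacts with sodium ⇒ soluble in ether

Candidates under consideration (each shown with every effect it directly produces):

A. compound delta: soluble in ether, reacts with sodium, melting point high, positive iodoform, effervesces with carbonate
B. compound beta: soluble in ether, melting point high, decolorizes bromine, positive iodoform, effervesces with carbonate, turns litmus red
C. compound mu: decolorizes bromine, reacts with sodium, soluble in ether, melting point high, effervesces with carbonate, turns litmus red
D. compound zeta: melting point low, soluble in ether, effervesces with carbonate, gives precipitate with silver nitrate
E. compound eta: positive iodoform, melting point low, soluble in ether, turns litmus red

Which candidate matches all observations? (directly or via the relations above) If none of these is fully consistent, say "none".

C

For each candidate, compare predicted effects to what was observed:
(A) compound delta — positive iodoform yes; soluble in ether yes; melting point high yes; reacts with sodium yes; turns litmus red NO; decolorizes bromine NO
(B) compound beta — does not account for reacts with sodium
(C) compound mu — accounts for every observation (positive iodoform by melting point high → positive iodoform)
(D) compound zeta — fails on positive iodoform, melting point high, reacts with sodium, turns litmus red, decolorizes bromine (predicts melting point low, not melting point high)
(E) compound eta — fails on melting point high, reacts with sodium, decolorizes bromine (predicts melting point low, not melting point high)
Only (C) is consistent with every observation.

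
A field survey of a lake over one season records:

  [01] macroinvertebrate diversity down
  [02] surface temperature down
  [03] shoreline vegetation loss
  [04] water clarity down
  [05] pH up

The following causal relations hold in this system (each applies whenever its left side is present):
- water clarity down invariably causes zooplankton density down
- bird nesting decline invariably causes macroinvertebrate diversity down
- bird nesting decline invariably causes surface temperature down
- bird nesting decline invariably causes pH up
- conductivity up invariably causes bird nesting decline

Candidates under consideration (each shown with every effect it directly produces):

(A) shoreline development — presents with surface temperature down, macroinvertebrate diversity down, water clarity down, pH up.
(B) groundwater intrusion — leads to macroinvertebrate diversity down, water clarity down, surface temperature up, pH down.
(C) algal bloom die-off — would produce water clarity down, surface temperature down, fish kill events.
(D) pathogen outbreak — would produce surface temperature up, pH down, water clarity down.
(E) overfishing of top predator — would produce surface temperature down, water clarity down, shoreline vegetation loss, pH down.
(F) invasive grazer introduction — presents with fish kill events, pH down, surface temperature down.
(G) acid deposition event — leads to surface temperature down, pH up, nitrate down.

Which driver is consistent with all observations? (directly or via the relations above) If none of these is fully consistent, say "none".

For each candidate, compare predicted effects to what was observed:
(A) shoreline development — does not account for shoreline vegetation loss
(B) groundwater intrusion — macroinvertebrate diversity down match; surface temperature down miss; shoreline vegetation loss miss; water clarity down match; pH up miss
(C) algal bloom die-off — does not account for macroinvertebrate diversity down, shoreline vegetation loss, pH up
(D) pathogen outbreak — fails on macroinvertebrate diversity down, surface temperature down, shoreline vegetation loss, pH up (predicts surface temperature up, not surface temperature down; predicts pH down, not pH up)
(E) overfishing of top predator — macroinvertebrate diversity down miss; surface temperature down match; shoreline vegetation loss match; water clarity down match; pH up miss
(F) invasive grazer introduction — fails on macroinvertebrate diversity down, shoreline vegetation loss, water clarity down, pH up (predicts pH down, not pH up)
(G) acid deposition event — does not account for macroinvertebrate diversity down, shoreline vegetation loss, water clarity down
Every candidate fails on at least one observation.

none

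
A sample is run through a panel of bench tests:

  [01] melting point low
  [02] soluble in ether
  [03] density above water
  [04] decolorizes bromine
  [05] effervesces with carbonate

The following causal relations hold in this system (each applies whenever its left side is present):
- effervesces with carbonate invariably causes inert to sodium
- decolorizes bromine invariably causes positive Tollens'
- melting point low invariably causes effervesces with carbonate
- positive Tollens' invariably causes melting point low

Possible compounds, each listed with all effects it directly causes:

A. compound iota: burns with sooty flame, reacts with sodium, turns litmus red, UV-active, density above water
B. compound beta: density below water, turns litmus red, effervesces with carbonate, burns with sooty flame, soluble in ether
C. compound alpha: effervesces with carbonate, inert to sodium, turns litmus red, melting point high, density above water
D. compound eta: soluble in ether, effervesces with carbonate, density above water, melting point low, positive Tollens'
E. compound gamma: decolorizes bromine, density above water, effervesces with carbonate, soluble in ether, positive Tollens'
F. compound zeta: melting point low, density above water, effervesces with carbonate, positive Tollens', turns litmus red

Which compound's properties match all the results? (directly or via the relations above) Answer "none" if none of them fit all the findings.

E

Checking each candidate against the observations:
(A) compound iota — melting point low -; soluble in ether -; density above water +; decolorizes bromine -; effervesces with carbonate -
(B) compound beta — melting point low -; soluble in ether +; density above water -; decolorizes bromine -; effervesces with carbonate +
(C) compound alpha — melting point low -; soluble in ether -; density above water +; decolorizes bromine -; effervesces with carbonate +
(D) compound eta — does not account for decolorizes bromine
(E) compound gamma — accounts for every observation (melting point low through positive Tollens' → melting point low)
(F) compound zeta — melting point low +; soluble in ether -; density above water +; decolorizes bromine -; effervesces with carbonate +
(E) is the only candidate with no mismatches.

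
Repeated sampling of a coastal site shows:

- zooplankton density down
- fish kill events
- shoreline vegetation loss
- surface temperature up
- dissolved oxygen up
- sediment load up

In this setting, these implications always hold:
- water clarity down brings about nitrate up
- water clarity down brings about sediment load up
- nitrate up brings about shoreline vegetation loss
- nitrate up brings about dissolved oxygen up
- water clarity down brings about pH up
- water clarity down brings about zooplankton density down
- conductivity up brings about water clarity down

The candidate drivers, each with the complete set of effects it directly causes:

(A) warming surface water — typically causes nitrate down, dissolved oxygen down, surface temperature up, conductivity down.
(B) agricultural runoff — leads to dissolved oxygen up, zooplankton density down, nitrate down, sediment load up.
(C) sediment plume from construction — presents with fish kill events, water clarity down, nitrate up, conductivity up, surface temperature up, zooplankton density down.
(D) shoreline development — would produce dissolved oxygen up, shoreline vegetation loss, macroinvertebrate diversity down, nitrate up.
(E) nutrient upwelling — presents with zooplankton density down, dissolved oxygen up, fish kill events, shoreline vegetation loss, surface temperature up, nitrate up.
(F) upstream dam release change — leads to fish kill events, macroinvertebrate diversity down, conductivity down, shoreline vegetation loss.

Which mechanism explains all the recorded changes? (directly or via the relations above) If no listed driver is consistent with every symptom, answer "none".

Testing each hypothesis:
(A) warming surface water — zooplankton density down miss; fish kill events miss; shoreline vegetation loss miss; surface temperature up match; dissolved oxygen up miss; sediment load up miss
(B) agricultural runoff — zooplankton density down match; fish kill events miss; shoreline vegetation loss miss; surface temperature up miss; dissolved oxygen up match; sediment load up match
(C) sediment plume from construction — accounts for every observation (shoreline vegetation loss via nitrate up → shoreline vegetation loss)
(D) shoreline development — zooplankton density down miss; fish kill events miss; shoreline vegetation loss match; surface temperature up miss; dissolved oxygen up match; sediment load up miss
(E) nutrient upwelling — zooplankton density down match; fish kill events match; shoreline vegetation loss match; surface temperature up match; dissolved oxygen up match; sediment load up miss
(F) upstream dam release change — zooplankton density down miss; fish kill events match; shoreline vegetation loss match; surface temperature up miss; dissolved oxygen up miss; sediment load up miss
Only (C) is consistent with every observation.

C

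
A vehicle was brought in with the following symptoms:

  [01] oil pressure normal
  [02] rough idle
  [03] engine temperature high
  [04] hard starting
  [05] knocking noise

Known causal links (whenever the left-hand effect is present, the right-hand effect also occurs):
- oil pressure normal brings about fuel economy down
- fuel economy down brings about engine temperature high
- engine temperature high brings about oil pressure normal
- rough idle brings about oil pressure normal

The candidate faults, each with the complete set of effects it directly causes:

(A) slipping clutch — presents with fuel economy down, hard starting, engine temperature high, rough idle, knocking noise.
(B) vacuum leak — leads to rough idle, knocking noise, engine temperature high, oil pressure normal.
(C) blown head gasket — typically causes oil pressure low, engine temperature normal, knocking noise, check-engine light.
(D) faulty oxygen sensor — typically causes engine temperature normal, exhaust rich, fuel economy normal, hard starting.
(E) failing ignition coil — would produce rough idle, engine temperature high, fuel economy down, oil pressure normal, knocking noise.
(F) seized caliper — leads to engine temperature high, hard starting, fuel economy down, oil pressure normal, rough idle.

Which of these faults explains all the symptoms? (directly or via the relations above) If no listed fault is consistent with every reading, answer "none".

A

Checking each candidate against the observations:
(A) slipping clutch — oil pressure normal ✓ (via rough idle → oil pressure normal); rough idle ✓; engine temperature high ✓; hard starting ✓; knocking noise ✓
(B) vacuum leak — does not account for hard starting
(C) blown head gasket — fails on oil pressure normal, rough idle, engine temperature high, hard starting (predicts oil pressure low, not oil pressure normal; predicts engine temperature normal, not engine temperature high)
(D) faulty oxygen sensor — oil pressure normal ✗; rough idle ✗; engine temperature high ✗; hard starting ✓; knocking noise ✗
(E) failing ignition coil — does not account for hard starting
(F) seized caliper — oil pressure normal ✓; rough idle ✓; engine temperature high ✓; hard starting ✓; knocking noise ✗
Only (A) is consistent with every observation.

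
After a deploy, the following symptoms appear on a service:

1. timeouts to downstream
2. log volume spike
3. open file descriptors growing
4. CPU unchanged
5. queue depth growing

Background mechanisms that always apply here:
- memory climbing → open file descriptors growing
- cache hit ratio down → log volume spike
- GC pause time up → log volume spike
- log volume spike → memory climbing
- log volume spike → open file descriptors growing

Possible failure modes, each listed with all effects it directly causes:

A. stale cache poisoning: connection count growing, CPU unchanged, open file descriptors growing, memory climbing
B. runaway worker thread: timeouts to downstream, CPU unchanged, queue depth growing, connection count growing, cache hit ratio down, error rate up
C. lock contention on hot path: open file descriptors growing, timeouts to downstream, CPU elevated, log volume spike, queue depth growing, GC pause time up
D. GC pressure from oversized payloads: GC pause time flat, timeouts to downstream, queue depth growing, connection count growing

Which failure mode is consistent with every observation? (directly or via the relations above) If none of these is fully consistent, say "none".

B

Per-candidate check:
(A) stale cache poisoning — timeouts to downstream miss; log volume spike miss; open file descriptors growing match; CPU unchanged match; queue depth growing miss
(B) runaway worker thread — timeouts to downstream match; log volume spike match (by cache hit ratio down → log volume spike); open file descriptors growing match (by cache hit ratio down → log volume spike → open file descriptors growing); CPU unchanged match; queue depth growing match
(C) lock contention on hot path — fails on CPU unchanged (predicts CPU elevated, not CPU unchanged)
(D) GC pressure from oversized payloads — timeouts to downstream match; log volume spike miss; open file descriptors growing miss; CPU unchanged miss; queue depth growing match
(B) is the only candidate with no mismatches.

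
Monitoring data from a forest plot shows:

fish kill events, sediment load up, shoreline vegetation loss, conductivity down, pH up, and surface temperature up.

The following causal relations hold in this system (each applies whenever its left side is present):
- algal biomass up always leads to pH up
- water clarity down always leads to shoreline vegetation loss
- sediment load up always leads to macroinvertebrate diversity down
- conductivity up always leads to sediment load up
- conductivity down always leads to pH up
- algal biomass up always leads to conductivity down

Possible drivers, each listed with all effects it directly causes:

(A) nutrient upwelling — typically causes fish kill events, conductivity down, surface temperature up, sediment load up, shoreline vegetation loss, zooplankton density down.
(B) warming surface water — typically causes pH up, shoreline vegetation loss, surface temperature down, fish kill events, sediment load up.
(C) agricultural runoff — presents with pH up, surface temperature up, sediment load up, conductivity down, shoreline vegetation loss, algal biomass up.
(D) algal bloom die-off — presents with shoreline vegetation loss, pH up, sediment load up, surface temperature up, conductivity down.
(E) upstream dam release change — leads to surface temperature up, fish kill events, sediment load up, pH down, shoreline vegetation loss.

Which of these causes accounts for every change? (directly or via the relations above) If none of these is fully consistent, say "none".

A

Checking each candidate against the observations:
(A) nutrient upwelling — fish kill events +; sediment load up +; shoreline vegetation loss +; conductivity down +; pH up + (through conductivity down → pH up); surface temperature up +
(B) warming surface water — fish kill events +; sediment load up +; shoreline vegetation loss +; conductivity down -; pH up +; surface temperature up -
(C) agricultural runoff — does not account for fish kill events
(D) algal bloom die-off — fish kill events -; sediment load up +; shoreline vegetation loss +; conductivity down +; pH up +; surface temperature up +
(E) upstream dam release change — fails on conductivity down, pH up (predicts pH down, not pH up)
(A) alone accounts for all the evidence.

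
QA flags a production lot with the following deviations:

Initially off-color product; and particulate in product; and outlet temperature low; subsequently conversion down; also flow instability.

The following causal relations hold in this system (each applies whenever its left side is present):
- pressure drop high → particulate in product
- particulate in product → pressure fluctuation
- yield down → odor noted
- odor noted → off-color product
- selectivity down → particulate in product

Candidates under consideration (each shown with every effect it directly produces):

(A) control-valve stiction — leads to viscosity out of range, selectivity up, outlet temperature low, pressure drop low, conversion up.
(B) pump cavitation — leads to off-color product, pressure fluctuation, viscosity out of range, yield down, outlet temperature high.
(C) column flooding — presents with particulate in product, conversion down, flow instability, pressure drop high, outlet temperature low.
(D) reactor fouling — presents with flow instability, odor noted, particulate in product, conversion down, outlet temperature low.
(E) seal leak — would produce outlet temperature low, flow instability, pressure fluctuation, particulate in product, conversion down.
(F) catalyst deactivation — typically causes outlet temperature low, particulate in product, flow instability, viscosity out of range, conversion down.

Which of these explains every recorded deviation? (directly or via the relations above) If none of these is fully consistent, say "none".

D

Testing each hypothesis:
(A) control-valve stiction — fails on off-color product, particulate in product, conversion down, flow instability (predicts conversion up, not conversion down)
(B) pump cavitation — off-color product match; particulate in product miss; outlet temperature low miss; conversion down miss; flow instability miss
(C) column flooding — off-color product miss; particulate in product match; outlet temperature low match; conversion down match; flow instability match
(D) reactor fouling — accounts for every observation (off-color product via odor noted → off-color product)
(E) seal leak — off-color product miss; particulate in product match; outlet temperature low match; conversion down match; flow instability match
(F) catalyst deactivation — off-color product miss; particulate in product match; outlet temperature low match; conversion down match; flow instability match
(D) alone accounts for all the evidence.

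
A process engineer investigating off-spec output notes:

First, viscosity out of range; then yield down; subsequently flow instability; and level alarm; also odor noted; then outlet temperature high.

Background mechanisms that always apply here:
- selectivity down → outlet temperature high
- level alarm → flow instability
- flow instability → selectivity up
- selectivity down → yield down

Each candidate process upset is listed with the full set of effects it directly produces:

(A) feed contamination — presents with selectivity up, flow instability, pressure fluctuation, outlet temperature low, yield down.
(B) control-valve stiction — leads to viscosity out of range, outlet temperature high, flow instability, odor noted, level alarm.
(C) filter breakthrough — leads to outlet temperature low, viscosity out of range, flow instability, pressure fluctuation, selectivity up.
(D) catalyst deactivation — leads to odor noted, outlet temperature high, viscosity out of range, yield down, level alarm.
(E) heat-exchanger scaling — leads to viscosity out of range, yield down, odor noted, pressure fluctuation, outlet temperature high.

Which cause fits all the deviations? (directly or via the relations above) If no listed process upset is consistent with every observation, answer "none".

Testing each hypothesis:
(A) feed contamination — fails on viscosity out of range, level alarm, odor noted, outlet temperature high (predicts outlet temperature low, not outlet temperature high)
(B) control-valve stiction — does not account for yield down
(C) filter breakthrough — viscosity out of range ✓; yield down ✗; flow instability ✓; level alarm ✗; odor noted ✗; outlet temperature high ✗
(D) catalyst deactivation — accounts for every observation (flow instability via level alarm → flow instability)
(E) heat-exchanger scaling — viscosity out of range ✓; yield down ✓; flow instability ✗; level alarm ✗; odor noted ✓; outlet temperature high ✓
(D) is the only candidate with no mismatches.

D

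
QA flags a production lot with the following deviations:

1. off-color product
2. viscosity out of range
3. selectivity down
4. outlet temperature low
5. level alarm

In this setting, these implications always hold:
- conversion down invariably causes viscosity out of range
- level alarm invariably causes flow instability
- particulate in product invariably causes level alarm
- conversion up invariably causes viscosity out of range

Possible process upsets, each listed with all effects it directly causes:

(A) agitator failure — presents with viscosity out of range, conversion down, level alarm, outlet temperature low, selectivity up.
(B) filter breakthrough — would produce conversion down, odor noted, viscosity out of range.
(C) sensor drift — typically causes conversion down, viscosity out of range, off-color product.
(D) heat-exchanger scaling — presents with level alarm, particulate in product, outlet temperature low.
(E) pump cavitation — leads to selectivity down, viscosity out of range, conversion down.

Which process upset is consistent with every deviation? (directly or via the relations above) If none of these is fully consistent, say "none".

none

Checking each candidate against the observations:
(A) agitator failure — off-color product NO; viscosity out of range yes; selectivity down NO; outlet temperature low yes; level alarm yes
(B) filter breakthrough — off-color product NO; viscosity out of range yes; selectivity down NO; outlet temperature low NO; level alarm NO
(C) sensor drift — off-color product yes; viscosity out of range yes; selectivity down NO; outlet temperature low NO; level alarm NO
(D) heat-exchanger scaling — off-color product NO; viscosity out of range NO; selectivity down NO; outlet temperature low yes; level alarm yes
(E) pump cavitation — does not account for off-color product, outlet temperature low, level alarm
Every candidate fails on at least one observation.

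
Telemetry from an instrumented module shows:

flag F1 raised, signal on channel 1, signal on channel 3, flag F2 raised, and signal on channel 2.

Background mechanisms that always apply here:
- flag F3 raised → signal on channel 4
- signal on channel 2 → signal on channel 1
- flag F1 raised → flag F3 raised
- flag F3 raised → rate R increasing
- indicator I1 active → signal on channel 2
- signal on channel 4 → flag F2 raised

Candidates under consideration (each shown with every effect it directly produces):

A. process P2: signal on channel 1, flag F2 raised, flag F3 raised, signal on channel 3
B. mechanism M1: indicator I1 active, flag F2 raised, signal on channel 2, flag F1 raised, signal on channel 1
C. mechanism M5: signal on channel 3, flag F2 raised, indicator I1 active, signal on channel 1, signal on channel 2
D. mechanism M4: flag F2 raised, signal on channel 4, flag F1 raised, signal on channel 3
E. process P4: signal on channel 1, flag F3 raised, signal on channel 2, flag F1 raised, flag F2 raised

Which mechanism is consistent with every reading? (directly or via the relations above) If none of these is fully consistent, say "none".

none

Per-candidate check:
(A) process P2 — flag F1 raised NO; signal on channel 1 yes; signal on channel 3 yes; flag F2 raised yes; signal on channel 2 NO
(B) mechanism M1 — does not account for signal on channel 3
(C) mechanism M5 — flag F1 raised NO; signal on channel 1 yes; signal on channel 3 yes; flag F2 raised yes; signal on channel 2 yes
(D) mechanism M4 — does not account for signal on channel 1, signal on channel 2
(E) process P4 — flag F1 raised yes; signal on channel 1 yes; signal on channel 3 NO; flag F2 raised yes; signal on channel 2 yes
No candidate is consistent with all observations.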